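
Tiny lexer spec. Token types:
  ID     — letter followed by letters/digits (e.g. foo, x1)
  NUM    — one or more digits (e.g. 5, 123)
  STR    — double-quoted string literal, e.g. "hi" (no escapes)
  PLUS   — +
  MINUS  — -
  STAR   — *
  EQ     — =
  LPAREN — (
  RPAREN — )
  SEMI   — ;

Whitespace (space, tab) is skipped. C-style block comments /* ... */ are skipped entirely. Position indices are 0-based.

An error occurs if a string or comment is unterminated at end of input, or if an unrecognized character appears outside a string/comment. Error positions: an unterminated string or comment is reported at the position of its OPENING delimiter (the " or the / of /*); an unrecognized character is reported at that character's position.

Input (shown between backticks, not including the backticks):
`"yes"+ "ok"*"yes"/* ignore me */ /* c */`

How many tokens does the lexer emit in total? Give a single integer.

Answer: 5

Derivation:
pos=0: enter STRING mode
pos=0: emit STR "yes" (now at pos=5)
pos=5: emit PLUS '+'
pos=7: enter STRING mode
pos=7: emit STR "ok" (now at pos=11)
pos=11: emit STAR '*'
pos=12: enter STRING mode
pos=12: emit STR "yes" (now at pos=17)
pos=17: enter COMMENT mode (saw '/*')
exit COMMENT mode (now at pos=32)
pos=33: enter COMMENT mode (saw '/*')
exit COMMENT mode (now at pos=40)
DONE. 5 tokens: [STR, PLUS, STR, STAR, STR]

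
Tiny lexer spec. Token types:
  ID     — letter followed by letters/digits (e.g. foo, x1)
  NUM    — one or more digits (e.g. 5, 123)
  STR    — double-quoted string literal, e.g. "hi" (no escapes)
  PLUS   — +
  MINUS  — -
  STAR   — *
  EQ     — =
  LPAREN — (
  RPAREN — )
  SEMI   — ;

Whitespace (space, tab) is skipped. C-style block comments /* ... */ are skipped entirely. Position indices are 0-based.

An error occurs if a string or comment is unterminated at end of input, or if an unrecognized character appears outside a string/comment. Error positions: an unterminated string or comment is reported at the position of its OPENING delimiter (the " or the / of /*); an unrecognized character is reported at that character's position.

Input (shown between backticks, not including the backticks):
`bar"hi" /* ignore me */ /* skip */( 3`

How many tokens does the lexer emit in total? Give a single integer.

Answer: 4

Derivation:
pos=0: emit ID 'bar' (now at pos=3)
pos=3: enter STRING mode
pos=3: emit STR "hi" (now at pos=7)
pos=8: enter COMMENT mode (saw '/*')
exit COMMENT mode (now at pos=23)
pos=24: enter COMMENT mode (saw '/*')
exit COMMENT mode (now at pos=34)
pos=34: emit LPAREN '('
pos=36: emit NUM '3' (now at pos=37)
DONE. 4 tokens: [ID, STR, LPAREN, NUM]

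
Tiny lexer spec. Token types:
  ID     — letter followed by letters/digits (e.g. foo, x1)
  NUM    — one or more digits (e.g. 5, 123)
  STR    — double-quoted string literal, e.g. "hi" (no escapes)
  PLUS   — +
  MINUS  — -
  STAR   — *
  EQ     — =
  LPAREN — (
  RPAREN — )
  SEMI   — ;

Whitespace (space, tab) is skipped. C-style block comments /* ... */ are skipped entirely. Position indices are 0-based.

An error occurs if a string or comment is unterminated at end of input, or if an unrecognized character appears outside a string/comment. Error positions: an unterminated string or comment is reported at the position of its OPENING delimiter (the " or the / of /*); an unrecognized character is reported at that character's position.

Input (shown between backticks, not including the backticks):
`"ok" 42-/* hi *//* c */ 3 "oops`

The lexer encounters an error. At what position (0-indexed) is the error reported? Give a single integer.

pos=0: enter STRING mode
pos=0: emit STR "ok" (now at pos=4)
pos=5: emit NUM '42' (now at pos=7)
pos=7: emit MINUS '-'
pos=8: enter COMMENT mode (saw '/*')
exit COMMENT mode (now at pos=16)
pos=16: enter COMMENT mode (saw '/*')
exit COMMENT mode (now at pos=23)
pos=24: emit NUM '3' (now at pos=25)
pos=26: enter STRING mode
pos=26: ERROR — unterminated string

Answer: 26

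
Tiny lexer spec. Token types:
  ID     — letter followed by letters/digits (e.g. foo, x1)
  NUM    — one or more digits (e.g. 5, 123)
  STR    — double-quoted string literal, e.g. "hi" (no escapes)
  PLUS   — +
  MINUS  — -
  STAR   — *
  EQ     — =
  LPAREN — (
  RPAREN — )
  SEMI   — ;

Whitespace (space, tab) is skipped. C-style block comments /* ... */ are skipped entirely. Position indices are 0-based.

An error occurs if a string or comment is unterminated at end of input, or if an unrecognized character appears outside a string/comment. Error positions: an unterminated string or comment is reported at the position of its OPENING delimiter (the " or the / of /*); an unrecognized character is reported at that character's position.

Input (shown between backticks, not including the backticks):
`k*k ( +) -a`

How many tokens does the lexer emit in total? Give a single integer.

pos=0: emit ID 'k' (now at pos=1)
pos=1: emit STAR '*'
pos=2: emit ID 'k' (now at pos=3)
pos=4: emit LPAREN '('
pos=6: emit PLUS '+'
pos=7: emit RPAREN ')'
pos=9: emit MINUS '-'
pos=10: emit ID 'a' (now at pos=11)
DONE. 8 tokens: [ID, STAR, ID, LPAREN, PLUS, RPAREN, MINUS, ID]

Answer: 8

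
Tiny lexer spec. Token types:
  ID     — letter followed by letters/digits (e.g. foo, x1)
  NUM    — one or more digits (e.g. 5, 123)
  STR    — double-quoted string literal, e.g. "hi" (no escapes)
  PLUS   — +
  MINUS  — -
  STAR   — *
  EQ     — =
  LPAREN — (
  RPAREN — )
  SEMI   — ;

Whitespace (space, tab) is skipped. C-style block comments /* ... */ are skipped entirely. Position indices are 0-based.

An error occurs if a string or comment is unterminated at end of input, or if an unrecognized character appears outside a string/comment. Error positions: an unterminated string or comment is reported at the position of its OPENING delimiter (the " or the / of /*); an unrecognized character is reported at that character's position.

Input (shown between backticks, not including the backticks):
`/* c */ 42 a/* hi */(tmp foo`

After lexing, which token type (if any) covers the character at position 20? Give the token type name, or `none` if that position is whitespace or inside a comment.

pos=0: enter COMMENT mode (saw '/*')
exit COMMENT mode (now at pos=7)
pos=8: emit NUM '42' (now at pos=10)
pos=11: emit ID 'a' (now at pos=12)
pos=12: enter COMMENT mode (saw '/*')
exit COMMENT mode (now at pos=20)
pos=20: emit LPAREN '('
pos=21: emit ID 'tmp' (now at pos=24)
pos=25: emit ID 'foo' (now at pos=28)
DONE. 5 tokens: [NUM, ID, LPAREN, ID, ID]
Position 20: char is '(' -> LPAREN

Answer: LPAREN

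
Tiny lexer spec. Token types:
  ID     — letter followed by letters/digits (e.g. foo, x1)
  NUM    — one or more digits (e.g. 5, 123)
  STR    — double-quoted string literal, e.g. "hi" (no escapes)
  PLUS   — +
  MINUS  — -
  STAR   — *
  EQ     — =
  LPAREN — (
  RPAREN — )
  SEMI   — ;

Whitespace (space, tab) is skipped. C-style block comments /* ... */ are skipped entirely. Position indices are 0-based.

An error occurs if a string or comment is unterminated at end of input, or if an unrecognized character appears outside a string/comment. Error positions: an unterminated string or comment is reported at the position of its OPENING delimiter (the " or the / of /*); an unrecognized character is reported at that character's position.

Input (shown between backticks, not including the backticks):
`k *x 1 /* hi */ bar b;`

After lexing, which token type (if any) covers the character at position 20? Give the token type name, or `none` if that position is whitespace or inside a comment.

pos=0: emit ID 'k' (now at pos=1)
pos=2: emit STAR '*'
pos=3: emit ID 'x' (now at pos=4)
pos=5: emit NUM '1' (now at pos=6)
pos=7: enter COMMENT mode (saw '/*')
exit COMMENT mode (now at pos=15)
pos=16: emit ID 'bar' (now at pos=19)
pos=20: emit ID 'b' (now at pos=21)
pos=21: emit SEMI ';'
DONE. 7 tokens: [ID, STAR, ID, NUM, ID, ID, SEMI]
Position 20: char is 'b' -> ID

Answer: ID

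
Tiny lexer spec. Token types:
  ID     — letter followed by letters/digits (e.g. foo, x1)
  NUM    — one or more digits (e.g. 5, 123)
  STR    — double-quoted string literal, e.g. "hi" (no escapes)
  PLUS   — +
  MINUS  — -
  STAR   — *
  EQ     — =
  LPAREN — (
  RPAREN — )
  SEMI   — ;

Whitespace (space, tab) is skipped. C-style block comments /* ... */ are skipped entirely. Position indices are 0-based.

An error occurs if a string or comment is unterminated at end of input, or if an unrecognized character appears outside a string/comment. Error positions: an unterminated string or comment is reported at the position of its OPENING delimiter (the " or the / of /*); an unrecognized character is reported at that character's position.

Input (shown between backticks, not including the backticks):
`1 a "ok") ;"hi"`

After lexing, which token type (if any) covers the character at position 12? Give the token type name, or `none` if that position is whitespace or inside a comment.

pos=0: emit NUM '1' (now at pos=1)
pos=2: emit ID 'a' (now at pos=3)
pos=4: enter STRING mode
pos=4: emit STR "ok" (now at pos=8)
pos=8: emit RPAREN ')'
pos=10: emit SEMI ';'
pos=11: enter STRING mode
pos=11: emit STR "hi" (now at pos=15)
DONE. 6 tokens: [NUM, ID, STR, RPAREN, SEMI, STR]
Position 12: char is 'h' -> STR

Answer: STR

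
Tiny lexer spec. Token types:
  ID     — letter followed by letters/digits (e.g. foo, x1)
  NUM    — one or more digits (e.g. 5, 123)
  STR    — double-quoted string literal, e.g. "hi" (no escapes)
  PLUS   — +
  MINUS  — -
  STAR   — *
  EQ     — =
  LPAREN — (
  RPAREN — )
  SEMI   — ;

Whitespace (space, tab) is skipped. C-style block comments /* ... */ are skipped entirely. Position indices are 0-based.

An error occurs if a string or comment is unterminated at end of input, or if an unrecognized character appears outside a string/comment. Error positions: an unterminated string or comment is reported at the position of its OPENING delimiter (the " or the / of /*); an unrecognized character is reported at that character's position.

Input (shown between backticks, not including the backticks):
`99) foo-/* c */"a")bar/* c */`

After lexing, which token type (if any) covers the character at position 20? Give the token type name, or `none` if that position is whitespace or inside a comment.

pos=0: emit NUM '99' (now at pos=2)
pos=2: emit RPAREN ')'
pos=4: emit ID 'foo' (now at pos=7)
pos=7: emit MINUS '-'
pos=8: enter COMMENT mode (saw '/*')
exit COMMENT mode (now at pos=15)
pos=15: enter STRING mode
pos=15: emit STR "a" (now at pos=18)
pos=18: emit RPAREN ')'
pos=19: emit ID 'bar' (now at pos=22)
pos=22: enter COMMENT mode (saw '/*')
exit COMMENT mode (now at pos=29)
DONE. 7 tokens: [NUM, RPAREN, ID, MINUS, STR, RPAREN, ID]
Position 20: char is 'a' -> ID

Answer: ID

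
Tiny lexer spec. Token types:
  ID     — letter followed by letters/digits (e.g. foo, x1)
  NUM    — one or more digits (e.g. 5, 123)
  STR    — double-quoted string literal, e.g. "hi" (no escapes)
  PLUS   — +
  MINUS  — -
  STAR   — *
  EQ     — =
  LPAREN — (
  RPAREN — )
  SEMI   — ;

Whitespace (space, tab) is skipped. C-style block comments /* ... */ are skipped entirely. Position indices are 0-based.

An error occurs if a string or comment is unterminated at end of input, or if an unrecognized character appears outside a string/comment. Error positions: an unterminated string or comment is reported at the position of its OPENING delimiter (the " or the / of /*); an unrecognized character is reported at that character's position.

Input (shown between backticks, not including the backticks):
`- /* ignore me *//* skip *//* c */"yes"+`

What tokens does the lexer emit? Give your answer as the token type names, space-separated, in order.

Answer: MINUS STR PLUS

Derivation:
pos=0: emit MINUS '-'
pos=2: enter COMMENT mode (saw '/*')
exit COMMENT mode (now at pos=17)
pos=17: enter COMMENT mode (saw '/*')
exit COMMENT mode (now at pos=27)
pos=27: enter COMMENT mode (saw '/*')
exit COMMENT mode (now at pos=34)
pos=34: enter STRING mode
pos=34: emit STR "yes" (now at pos=39)
pos=39: emit PLUS '+'
DONE. 3 tokens: [MINUS, STR, PLUS]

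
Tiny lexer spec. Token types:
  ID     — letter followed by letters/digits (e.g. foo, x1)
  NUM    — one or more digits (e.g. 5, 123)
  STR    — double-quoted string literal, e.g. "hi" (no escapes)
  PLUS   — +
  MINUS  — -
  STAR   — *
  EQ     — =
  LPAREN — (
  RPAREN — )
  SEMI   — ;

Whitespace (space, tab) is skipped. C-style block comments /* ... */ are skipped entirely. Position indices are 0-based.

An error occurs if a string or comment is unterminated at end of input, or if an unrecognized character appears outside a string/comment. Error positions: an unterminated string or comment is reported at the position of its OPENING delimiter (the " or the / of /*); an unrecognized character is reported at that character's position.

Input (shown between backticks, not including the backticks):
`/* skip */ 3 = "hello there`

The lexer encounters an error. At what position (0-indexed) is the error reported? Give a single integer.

pos=0: enter COMMENT mode (saw '/*')
exit COMMENT mode (now at pos=10)
pos=11: emit NUM '3' (now at pos=12)
pos=13: emit EQ '='
pos=15: enter STRING mode
pos=15: ERROR — unterminated string

Answer: 15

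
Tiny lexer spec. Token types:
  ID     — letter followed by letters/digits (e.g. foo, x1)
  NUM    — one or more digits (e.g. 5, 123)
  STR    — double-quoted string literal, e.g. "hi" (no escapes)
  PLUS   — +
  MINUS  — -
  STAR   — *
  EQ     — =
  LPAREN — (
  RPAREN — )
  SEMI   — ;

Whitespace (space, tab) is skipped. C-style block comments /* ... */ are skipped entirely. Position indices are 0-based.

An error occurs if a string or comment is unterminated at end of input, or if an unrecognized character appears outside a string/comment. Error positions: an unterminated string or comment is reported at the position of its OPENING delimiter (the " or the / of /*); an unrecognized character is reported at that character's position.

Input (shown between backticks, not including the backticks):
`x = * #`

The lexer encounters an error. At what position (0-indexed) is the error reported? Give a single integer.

pos=0: emit ID 'x' (now at pos=1)
pos=2: emit EQ '='
pos=4: emit STAR '*'
pos=6: ERROR — unrecognized char '#'

Answer: 6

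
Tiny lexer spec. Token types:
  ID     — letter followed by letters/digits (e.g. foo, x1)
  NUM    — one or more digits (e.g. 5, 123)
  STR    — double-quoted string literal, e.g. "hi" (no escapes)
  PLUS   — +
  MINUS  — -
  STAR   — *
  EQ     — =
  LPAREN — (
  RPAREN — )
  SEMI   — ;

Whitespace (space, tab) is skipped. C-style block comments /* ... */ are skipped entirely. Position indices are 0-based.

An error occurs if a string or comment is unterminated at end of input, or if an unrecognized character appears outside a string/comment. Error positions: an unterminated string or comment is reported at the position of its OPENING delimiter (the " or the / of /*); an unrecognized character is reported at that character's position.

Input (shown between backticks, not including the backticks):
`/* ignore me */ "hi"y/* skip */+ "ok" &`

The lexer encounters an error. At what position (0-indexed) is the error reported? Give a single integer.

Answer: 38

Derivation:
pos=0: enter COMMENT mode (saw '/*')
exit COMMENT mode (now at pos=15)
pos=16: enter STRING mode
pos=16: emit STR "hi" (now at pos=20)
pos=20: emit ID 'y' (now at pos=21)
pos=21: enter COMMENT mode (saw '/*')
exit COMMENT mode (now at pos=31)
pos=31: emit PLUS '+'
pos=33: enter STRING mode
pos=33: emit STR "ok" (now at pos=37)
pos=38: ERROR — unrecognized char '&'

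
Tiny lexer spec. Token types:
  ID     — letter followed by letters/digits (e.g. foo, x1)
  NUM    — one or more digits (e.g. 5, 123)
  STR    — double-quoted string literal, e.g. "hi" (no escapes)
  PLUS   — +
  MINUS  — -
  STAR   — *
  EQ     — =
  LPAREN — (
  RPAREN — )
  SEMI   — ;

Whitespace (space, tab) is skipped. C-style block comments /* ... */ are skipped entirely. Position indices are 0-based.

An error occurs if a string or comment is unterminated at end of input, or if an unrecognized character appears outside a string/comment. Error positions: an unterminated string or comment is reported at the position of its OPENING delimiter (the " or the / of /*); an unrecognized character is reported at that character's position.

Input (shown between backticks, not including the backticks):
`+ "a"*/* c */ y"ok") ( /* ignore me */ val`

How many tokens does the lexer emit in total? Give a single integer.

pos=0: emit PLUS '+'
pos=2: enter STRING mode
pos=2: emit STR "a" (now at pos=5)
pos=5: emit STAR '*'
pos=6: enter COMMENT mode (saw '/*')
exit COMMENT mode (now at pos=13)
pos=14: emit ID 'y' (now at pos=15)
pos=15: enter STRING mode
pos=15: emit STR "ok" (now at pos=19)
pos=19: emit RPAREN ')'
pos=21: emit LPAREN '('
pos=23: enter COMMENT mode (saw '/*')
exit COMMENT mode (now at pos=38)
pos=39: emit ID 'val' (now at pos=42)
DONE. 8 tokens: [PLUS, STR, STAR, ID, STR, RPAREN, LPAREN, ID]

Answer: 8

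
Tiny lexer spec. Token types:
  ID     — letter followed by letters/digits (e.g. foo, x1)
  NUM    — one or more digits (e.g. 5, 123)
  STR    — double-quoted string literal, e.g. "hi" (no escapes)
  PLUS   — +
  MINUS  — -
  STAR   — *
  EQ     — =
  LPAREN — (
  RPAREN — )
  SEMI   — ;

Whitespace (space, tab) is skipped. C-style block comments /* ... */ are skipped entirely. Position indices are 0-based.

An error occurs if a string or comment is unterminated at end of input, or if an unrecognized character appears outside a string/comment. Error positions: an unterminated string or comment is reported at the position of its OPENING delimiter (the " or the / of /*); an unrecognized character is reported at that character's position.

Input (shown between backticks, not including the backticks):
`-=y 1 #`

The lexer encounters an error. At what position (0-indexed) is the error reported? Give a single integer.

pos=0: emit MINUS '-'
pos=1: emit EQ '='
pos=2: emit ID 'y' (now at pos=3)
pos=4: emit NUM '1' (now at pos=5)
pos=6: ERROR — unrecognized char '#'

Answer: 6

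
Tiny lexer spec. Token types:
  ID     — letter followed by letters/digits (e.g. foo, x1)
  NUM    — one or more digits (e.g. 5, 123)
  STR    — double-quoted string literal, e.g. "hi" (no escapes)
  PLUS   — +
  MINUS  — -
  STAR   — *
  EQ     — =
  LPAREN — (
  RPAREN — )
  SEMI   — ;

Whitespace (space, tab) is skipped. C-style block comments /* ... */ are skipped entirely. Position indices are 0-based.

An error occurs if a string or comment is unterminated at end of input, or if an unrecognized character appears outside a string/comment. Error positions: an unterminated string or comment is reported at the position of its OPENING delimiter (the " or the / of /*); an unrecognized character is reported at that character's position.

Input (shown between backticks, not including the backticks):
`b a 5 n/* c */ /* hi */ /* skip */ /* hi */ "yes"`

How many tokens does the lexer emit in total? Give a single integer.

pos=0: emit ID 'b' (now at pos=1)
pos=2: emit ID 'a' (now at pos=3)
pos=4: emit NUM '5' (now at pos=5)
pos=6: emit ID 'n' (now at pos=7)
pos=7: enter COMMENT mode (saw '/*')
exit COMMENT mode (now at pos=14)
pos=15: enter COMMENT mode (saw '/*')
exit COMMENT mode (now at pos=23)
pos=24: enter COMMENT mode (saw '/*')
exit COMMENT mode (now at pos=34)
pos=35: enter COMMENT mode (saw '/*')
exit COMMENT mode (now at pos=43)
pos=44: enter STRING mode
pos=44: emit STR "yes" (now at pos=49)
DONE. 5 tokens: [ID, ID, NUM, ID, STR]

Answer: 5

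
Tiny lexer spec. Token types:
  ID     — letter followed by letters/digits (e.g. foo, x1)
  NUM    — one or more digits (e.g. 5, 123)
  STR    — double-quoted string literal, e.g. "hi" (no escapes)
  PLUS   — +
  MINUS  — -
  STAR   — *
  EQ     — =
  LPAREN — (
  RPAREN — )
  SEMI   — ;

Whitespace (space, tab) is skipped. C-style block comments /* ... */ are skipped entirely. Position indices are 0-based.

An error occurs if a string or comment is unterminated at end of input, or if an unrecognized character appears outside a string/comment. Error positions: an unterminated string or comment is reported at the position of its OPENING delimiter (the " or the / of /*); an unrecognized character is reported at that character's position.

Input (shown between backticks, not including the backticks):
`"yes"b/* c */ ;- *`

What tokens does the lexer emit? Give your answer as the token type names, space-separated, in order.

Answer: STR ID SEMI MINUS STAR

Derivation:
pos=0: enter STRING mode
pos=0: emit STR "yes" (now at pos=5)
pos=5: emit ID 'b' (now at pos=6)
pos=6: enter COMMENT mode (saw '/*')
exit COMMENT mode (now at pos=13)
pos=14: emit SEMI ';'
pos=15: emit MINUS '-'
pos=17: emit STAR '*'
DONE. 5 tokens: [STR, ID, SEMI, MINUS, STAR]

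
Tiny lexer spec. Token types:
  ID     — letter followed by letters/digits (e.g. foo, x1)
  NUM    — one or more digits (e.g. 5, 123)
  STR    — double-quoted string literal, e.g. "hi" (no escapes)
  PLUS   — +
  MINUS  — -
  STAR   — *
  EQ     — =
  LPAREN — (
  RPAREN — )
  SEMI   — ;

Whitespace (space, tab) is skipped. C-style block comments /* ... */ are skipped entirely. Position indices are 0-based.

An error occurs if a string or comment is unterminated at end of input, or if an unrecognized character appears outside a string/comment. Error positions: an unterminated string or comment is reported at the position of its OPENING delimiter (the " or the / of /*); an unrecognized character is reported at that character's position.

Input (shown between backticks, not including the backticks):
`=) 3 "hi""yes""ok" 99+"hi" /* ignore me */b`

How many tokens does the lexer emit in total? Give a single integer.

pos=0: emit EQ '='
pos=1: emit RPAREN ')'
pos=3: emit NUM '3' (now at pos=4)
pos=5: enter STRING mode
pos=5: emit STR "hi" (now at pos=9)
pos=9: enter STRING mode
pos=9: emit STR "yes" (now at pos=14)
pos=14: enter STRING mode
pos=14: emit STR "ok" (now at pos=18)
pos=19: emit NUM '99' (now at pos=21)
pos=21: emit PLUS '+'
pos=22: enter STRING mode
pos=22: emit STR "hi" (now at pos=26)
pos=27: enter COMMENT mode (saw '/*')
exit COMMENT mode (now at pos=42)
pos=42: emit ID 'b' (now at pos=43)
DONE. 10 tokens: [EQ, RPAREN, NUM, STR, STR, STR, NUM, PLUS, STR, ID]

Answer: 10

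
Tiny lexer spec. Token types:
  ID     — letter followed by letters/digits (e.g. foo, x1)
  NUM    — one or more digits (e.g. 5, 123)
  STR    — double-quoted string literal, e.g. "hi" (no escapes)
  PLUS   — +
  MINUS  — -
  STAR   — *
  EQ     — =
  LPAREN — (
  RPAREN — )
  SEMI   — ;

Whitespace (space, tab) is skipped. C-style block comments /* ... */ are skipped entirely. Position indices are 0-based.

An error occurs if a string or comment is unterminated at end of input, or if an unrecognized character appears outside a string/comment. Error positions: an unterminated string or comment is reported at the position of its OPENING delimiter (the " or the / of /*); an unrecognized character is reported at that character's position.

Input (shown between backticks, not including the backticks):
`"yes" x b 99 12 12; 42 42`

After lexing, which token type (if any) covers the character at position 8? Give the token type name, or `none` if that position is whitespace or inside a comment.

pos=0: enter STRING mode
pos=0: emit STR "yes" (now at pos=5)
pos=6: emit ID 'x' (now at pos=7)
pos=8: emit ID 'b' (now at pos=9)
pos=10: emit NUM '99' (now at pos=12)
pos=13: emit NUM '12' (now at pos=15)
pos=16: emit NUM '12' (now at pos=18)
pos=18: emit SEMI ';'
pos=20: emit NUM '42' (now at pos=22)
pos=23: emit NUM '42' (now at pos=25)
DONE. 9 tokens: [STR, ID, ID, NUM, NUM, NUM, SEMI, NUM, NUM]
Position 8: char is 'b' -> ID

Answer: ID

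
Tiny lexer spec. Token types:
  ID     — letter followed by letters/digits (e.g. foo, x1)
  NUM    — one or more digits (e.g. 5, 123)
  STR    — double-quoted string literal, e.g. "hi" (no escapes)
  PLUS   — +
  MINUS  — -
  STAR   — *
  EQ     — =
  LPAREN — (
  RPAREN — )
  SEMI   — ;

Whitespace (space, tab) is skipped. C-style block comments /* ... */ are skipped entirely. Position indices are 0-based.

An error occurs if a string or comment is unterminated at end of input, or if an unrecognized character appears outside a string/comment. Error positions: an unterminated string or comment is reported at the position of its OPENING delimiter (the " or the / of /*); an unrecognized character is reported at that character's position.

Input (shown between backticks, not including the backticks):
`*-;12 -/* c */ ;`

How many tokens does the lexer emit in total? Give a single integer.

Answer: 6

Derivation:
pos=0: emit STAR '*'
pos=1: emit MINUS '-'
pos=2: emit SEMI ';'
pos=3: emit NUM '12' (now at pos=5)
pos=6: emit MINUS '-'
pos=7: enter COMMENT mode (saw '/*')
exit COMMENT mode (now at pos=14)
pos=15: emit SEMI ';'
DONE. 6 tokens: [STAR, MINUS, SEMI, NUM, MINUS, SEMI]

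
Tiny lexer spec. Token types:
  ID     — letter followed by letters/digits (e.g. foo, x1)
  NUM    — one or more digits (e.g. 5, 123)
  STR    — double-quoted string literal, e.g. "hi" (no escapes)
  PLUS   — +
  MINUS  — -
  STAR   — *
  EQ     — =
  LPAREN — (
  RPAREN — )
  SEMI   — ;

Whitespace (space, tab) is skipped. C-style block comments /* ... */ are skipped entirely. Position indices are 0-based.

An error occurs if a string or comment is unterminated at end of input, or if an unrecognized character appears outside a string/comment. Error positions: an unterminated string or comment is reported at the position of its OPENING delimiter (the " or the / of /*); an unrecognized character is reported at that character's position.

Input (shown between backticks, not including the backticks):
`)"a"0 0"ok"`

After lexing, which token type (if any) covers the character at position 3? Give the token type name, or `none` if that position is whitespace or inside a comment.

pos=0: emit RPAREN ')'
pos=1: enter STRING mode
pos=1: emit STR "a" (now at pos=4)
pos=4: emit NUM '0' (now at pos=5)
pos=6: emit NUM '0' (now at pos=7)
pos=7: enter STRING mode
pos=7: emit STR "ok" (now at pos=11)
DONE. 5 tokens: [RPAREN, STR, NUM, NUM, STR]
Position 3: char is '"' -> STR

Answer: STR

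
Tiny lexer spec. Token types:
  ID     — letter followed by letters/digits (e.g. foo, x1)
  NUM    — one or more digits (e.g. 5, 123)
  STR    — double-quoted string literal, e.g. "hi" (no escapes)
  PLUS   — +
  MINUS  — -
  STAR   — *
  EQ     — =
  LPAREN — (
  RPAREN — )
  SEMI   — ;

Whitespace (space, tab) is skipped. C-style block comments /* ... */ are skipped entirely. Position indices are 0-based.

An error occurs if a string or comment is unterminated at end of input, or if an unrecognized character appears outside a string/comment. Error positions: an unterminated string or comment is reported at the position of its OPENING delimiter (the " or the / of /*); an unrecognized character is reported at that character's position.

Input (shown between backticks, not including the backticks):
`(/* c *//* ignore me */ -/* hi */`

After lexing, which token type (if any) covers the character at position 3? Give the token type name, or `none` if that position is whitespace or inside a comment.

Answer: none

Derivation:
pos=0: emit LPAREN '('
pos=1: enter COMMENT mode (saw '/*')
exit COMMENT mode (now at pos=8)
pos=8: enter COMMENT mode (saw '/*')
exit COMMENT mode (now at pos=23)
pos=24: emit MINUS '-'
pos=25: enter COMMENT mode (saw '/*')
exit COMMENT mode (now at pos=33)
DONE. 2 tokens: [LPAREN, MINUS]
Position 3: char is ' ' -> none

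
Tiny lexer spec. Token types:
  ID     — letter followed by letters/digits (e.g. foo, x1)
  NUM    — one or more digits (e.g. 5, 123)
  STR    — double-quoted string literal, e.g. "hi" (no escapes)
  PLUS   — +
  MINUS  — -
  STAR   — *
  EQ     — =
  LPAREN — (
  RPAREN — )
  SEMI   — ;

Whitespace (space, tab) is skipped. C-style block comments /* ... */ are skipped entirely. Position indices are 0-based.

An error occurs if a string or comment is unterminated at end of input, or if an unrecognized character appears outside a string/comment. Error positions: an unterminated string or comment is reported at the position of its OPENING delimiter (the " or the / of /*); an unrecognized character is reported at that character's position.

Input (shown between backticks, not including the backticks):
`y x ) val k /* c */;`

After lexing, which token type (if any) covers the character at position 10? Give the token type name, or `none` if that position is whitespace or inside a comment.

pos=0: emit ID 'y' (now at pos=1)
pos=2: emit ID 'x' (now at pos=3)
pos=4: emit RPAREN ')'
pos=6: emit ID 'val' (now at pos=9)
pos=10: emit ID 'k' (now at pos=11)
pos=12: enter COMMENT mode (saw '/*')
exit COMMENT mode (now at pos=19)
pos=19: emit SEMI ';'
DONE. 6 tokens: [ID, ID, RPAREN, ID, ID, SEMI]
Position 10: char is 'k' -> ID

Answer: ID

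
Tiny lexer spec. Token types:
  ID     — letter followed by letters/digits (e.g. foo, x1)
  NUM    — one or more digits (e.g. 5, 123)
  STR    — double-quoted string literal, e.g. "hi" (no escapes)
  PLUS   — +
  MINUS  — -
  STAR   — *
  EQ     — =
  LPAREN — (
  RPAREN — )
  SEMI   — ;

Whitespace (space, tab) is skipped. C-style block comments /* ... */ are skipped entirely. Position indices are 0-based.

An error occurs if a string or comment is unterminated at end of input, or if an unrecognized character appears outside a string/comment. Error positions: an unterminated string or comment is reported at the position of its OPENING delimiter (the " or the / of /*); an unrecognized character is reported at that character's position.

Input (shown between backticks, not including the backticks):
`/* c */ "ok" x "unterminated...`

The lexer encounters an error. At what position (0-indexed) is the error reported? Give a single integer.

Answer: 15

Derivation:
pos=0: enter COMMENT mode (saw '/*')
exit COMMENT mode (now at pos=7)
pos=8: enter STRING mode
pos=8: emit STR "ok" (now at pos=12)
pos=13: emit ID 'x' (now at pos=14)
pos=15: enter STRING mode
pos=15: ERROR — unterminated string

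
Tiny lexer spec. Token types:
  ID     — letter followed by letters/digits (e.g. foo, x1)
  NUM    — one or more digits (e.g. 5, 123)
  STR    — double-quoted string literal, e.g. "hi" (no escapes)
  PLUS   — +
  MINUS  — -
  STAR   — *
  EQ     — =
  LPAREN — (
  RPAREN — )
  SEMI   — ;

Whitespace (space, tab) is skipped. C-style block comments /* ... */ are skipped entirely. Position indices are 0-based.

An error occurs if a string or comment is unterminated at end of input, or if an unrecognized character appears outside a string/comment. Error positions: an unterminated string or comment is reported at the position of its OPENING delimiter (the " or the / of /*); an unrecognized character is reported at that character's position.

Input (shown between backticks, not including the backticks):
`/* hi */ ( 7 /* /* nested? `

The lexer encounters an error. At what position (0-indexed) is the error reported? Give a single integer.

pos=0: enter COMMENT mode (saw '/*')
exit COMMENT mode (now at pos=8)
pos=9: emit LPAREN '('
pos=11: emit NUM '7' (now at pos=12)
pos=13: enter COMMENT mode (saw '/*')
pos=13: ERROR — unterminated comment (reached EOF)

Answer: 13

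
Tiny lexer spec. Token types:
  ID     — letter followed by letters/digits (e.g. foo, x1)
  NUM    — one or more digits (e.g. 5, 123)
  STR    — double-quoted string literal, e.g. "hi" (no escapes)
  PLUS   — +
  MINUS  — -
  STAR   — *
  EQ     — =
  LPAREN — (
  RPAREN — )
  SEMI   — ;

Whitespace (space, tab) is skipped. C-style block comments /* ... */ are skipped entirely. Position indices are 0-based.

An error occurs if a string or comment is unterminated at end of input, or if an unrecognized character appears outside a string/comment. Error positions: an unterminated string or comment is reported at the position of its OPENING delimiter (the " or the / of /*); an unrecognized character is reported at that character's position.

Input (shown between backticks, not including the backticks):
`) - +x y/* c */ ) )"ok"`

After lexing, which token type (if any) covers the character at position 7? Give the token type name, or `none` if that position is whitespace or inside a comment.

pos=0: emit RPAREN ')'
pos=2: emit MINUS '-'
pos=4: emit PLUS '+'
pos=5: emit ID 'x' (now at pos=6)
pos=7: emit ID 'y' (now at pos=8)
pos=8: enter COMMENT mode (saw '/*')
exit COMMENT mode (now at pos=15)
pos=16: emit RPAREN ')'
pos=18: emit RPAREN ')'
pos=19: enter STRING mode
pos=19: emit STR "ok" (now at pos=23)
DONE. 8 tokens: [RPAREN, MINUS, PLUS, ID, ID, RPAREN, RPAREN, STR]
Position 7: char is 'y' -> ID

Answer: ID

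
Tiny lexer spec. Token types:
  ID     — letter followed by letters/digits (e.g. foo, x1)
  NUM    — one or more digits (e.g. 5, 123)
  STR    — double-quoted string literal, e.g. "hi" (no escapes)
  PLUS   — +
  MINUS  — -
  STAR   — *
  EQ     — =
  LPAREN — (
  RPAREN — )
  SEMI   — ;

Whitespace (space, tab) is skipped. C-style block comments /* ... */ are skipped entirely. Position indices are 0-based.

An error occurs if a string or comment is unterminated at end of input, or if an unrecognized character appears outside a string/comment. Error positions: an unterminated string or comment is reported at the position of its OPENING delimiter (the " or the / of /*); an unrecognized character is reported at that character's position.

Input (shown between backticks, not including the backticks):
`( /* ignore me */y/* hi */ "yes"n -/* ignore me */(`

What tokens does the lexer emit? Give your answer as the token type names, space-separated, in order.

pos=0: emit LPAREN '('
pos=2: enter COMMENT mode (saw '/*')
exit COMMENT mode (now at pos=17)
pos=17: emit ID 'y' (now at pos=18)
pos=18: enter COMMENT mode (saw '/*')
exit COMMENT mode (now at pos=26)
pos=27: enter STRING mode
pos=27: emit STR "yes" (now at pos=32)
pos=32: emit ID 'n' (now at pos=33)
pos=34: emit MINUS '-'
pos=35: enter COMMENT mode (saw '/*')
exit COMMENT mode (now at pos=50)
pos=50: emit LPAREN '('
DONE. 6 tokens: [LPAREN, ID, STR, ID, MINUS, LPAREN]

Answer: LPAREN ID STR ID MINUS LPAREN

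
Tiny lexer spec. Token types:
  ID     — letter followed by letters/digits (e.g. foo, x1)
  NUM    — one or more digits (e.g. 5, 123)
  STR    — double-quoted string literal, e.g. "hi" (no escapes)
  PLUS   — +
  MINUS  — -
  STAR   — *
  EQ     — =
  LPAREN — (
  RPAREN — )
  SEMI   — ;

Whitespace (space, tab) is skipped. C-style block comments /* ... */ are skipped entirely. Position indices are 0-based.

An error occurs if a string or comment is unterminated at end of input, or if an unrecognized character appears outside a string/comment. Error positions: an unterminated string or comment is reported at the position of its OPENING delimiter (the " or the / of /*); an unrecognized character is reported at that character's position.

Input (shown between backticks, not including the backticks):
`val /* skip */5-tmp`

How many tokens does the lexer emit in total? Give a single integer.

Answer: 4

Derivation:
pos=0: emit ID 'val' (now at pos=3)
pos=4: enter COMMENT mode (saw '/*')
exit COMMENT mode (now at pos=14)
pos=14: emit NUM '5' (now at pos=15)
pos=15: emit MINUS '-'
pos=16: emit ID 'tmp' (now at pos=19)
DONE. 4 tokens: [ID, NUM, MINUS, ID]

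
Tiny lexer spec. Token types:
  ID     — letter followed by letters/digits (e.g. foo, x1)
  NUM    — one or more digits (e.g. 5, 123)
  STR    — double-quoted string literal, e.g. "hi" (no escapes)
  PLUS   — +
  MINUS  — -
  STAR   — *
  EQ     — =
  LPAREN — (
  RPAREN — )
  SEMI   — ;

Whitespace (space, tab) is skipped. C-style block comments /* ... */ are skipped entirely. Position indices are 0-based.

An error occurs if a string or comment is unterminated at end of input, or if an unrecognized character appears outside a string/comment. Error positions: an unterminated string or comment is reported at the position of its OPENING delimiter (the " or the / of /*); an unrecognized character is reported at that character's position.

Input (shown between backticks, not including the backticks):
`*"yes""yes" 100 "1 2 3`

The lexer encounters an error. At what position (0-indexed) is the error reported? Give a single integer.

Answer: 16

Derivation:
pos=0: emit STAR '*'
pos=1: enter STRING mode
pos=1: emit STR "yes" (now at pos=6)
pos=6: enter STRING mode
pos=6: emit STR "yes" (now at pos=11)
pos=12: emit NUM '100' (now at pos=15)
pos=16: enter STRING mode
pos=16: ERROR — unterminated string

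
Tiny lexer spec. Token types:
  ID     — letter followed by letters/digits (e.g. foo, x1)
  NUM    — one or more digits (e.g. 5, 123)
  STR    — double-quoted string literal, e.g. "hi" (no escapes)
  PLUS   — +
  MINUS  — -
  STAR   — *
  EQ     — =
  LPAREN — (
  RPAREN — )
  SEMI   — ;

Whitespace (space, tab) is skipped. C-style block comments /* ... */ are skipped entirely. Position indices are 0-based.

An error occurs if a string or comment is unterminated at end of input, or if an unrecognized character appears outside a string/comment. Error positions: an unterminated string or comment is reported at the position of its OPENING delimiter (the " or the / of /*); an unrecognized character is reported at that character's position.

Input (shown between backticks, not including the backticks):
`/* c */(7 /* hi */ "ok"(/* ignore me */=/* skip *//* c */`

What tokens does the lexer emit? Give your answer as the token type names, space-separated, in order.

pos=0: enter COMMENT mode (saw '/*')
exit COMMENT mode (now at pos=7)
pos=7: emit LPAREN '('
pos=8: emit NUM '7' (now at pos=9)
pos=10: enter COMMENT mode (saw '/*')
exit COMMENT mode (now at pos=18)
pos=19: enter STRING mode
pos=19: emit STR "ok" (now at pos=23)
pos=23: emit LPAREN '('
pos=24: enter COMMENT mode (saw '/*')
exit COMMENT mode (now at pos=39)
pos=39: emit EQ '='
pos=40: enter COMMENT mode (saw '/*')
exit COMMENT mode (now at pos=50)
pos=50: enter COMMENT mode (saw '/*')
exit COMMENT mode (now at pos=57)
DONE. 5 tokens: [LPAREN, NUM, STR, LPAREN, EQ]

Answer: LPAREN NUM STR LPAREN EQ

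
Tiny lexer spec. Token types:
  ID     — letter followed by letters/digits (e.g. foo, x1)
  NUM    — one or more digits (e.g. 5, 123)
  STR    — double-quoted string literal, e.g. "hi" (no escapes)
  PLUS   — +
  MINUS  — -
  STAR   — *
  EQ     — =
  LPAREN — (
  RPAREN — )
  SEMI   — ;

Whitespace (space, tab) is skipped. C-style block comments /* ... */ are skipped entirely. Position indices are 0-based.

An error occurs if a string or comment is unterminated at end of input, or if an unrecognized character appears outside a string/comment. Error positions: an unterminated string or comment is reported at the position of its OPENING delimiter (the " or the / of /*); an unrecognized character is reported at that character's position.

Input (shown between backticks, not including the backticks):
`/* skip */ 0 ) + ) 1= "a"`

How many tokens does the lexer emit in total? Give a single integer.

Answer: 7

Derivation:
pos=0: enter COMMENT mode (saw '/*')
exit COMMENT mode (now at pos=10)
pos=11: emit NUM '0' (now at pos=12)
pos=13: emit RPAREN ')'
pos=15: emit PLUS '+'
pos=17: emit RPAREN ')'
pos=19: emit NUM '1' (now at pos=20)
pos=20: emit EQ '='
pos=22: enter STRING mode
pos=22: emit STR "a" (now at pos=25)
DONE. 7 tokens: [NUM, RPAREN, PLUS, RPAREN, NUM, EQ, STR]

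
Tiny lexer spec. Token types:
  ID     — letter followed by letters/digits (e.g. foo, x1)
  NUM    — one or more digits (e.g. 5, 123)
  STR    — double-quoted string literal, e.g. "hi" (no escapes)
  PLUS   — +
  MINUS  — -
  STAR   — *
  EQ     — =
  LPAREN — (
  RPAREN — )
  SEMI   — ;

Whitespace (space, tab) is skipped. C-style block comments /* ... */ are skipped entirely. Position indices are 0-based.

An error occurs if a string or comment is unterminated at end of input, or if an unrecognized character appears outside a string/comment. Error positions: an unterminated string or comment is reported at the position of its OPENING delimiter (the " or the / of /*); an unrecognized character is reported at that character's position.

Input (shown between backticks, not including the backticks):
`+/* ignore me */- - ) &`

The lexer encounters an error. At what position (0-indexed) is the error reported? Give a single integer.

pos=0: emit PLUS '+'
pos=1: enter COMMENT mode (saw '/*')
exit COMMENT mode (now at pos=16)
pos=16: emit MINUS '-'
pos=18: emit MINUS '-'
pos=20: emit RPAREN ')'
pos=22: ERROR — unrecognized char '&'

Answer: 22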